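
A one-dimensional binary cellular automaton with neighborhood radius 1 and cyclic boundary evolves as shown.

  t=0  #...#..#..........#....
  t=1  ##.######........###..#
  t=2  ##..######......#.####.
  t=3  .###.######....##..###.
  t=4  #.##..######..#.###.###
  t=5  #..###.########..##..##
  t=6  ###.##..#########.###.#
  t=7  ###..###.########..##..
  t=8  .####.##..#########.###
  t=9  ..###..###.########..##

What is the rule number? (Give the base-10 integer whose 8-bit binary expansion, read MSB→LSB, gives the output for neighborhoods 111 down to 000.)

  [7] ### => #  t=1,i=0
  [6] ##. => #  t=1,i=1
  [5] #.# => .  t=1,i=2
  [4] #.. => #  t=0,i=1
  [3] .## => .  t=1,i=3
  [2] .#. => #  t=0,i=0
  [1] ..# => #  t=0,i=3
  [0] ... => .  t=0,i=2
  bits 11010110 = 214

214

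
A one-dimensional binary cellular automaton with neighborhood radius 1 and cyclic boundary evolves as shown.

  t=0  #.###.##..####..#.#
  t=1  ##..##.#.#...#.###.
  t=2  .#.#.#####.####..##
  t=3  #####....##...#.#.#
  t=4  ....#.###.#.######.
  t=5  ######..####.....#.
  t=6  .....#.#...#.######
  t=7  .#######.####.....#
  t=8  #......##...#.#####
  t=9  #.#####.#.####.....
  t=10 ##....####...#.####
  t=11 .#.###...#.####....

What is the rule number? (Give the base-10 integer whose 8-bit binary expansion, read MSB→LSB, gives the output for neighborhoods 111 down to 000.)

  ###|.  b7=0 t=0,i=3
  ##.|#  b6=1 t=0,i=0
  #.#|#  b5=1 t=0,i=1
  #..|.  b4=0 t=0,i=8
  .##|.  b3=0 t=0,i=2
  .#.|#  b2=1 t=0,i=16
  ..#|#  b1=1 t=0,i=9
  ...|#  b0=1 t=1,i=11
  bits 01100111 = 103

103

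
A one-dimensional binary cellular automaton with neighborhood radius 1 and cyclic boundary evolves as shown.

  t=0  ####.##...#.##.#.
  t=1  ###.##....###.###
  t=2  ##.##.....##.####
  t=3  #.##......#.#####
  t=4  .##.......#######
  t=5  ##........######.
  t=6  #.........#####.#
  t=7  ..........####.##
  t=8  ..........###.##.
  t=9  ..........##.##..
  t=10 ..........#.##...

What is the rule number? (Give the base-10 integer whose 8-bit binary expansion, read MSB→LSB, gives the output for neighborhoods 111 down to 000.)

  ### -> #   bit 7 = 1  t=0,i=1
  ##. -> .   bit 6 = 0  t=0,i=3
  #.# -> #   bit 5 = 1  t=0,i=4
  #.. -> .   bit 4 = 0  t=0,i=7
  .## -> #   bit 3 = 1  t=0,i=0
  .#. -> #   bit 2 = 1  t=0,i=10
  ..# -> .   bit 1 = 0  t=0,i=9
  ... -> .   bit 0 = 0  t=0,i=8
  bits 10101100 = 172

172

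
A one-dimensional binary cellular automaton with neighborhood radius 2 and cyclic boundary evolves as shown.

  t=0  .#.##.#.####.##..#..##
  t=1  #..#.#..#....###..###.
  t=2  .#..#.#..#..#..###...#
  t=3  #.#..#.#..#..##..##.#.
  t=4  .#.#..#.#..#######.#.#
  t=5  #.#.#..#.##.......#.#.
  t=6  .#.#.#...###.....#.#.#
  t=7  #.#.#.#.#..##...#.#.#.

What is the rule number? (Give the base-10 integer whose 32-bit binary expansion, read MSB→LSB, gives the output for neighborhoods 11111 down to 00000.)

  [31] ##### => .  t=4,i=13
  [30] ####. => .  t=0,i=10
  [29] ###.# => .  t=0,i=11
  [28] ###.. => #  t=1,i=15
  [27] ##.## => .  t=0,i=12
  [26] ##.#. => #  t=0,i=0
  [25] ##..# => #  t=0,i=15
  [24] ##... => #  t=2,i=18
  [23] #.### => #  t=0,i=8
  [22] #.##. => #  t=0,i=3
  [21] #.#.# => .  t=0,i=1
  [20] #.#.. => .  t=1,i=0
  [19] #..## => #  t=0,i=19
  [18] #..#. => .  t=0,i=16
  [17] #...# => .  t=2,i=19
  [16] #.... => .  t=1,i=10
  [15] .#### => .  t=0,i=9
  [14] .###. => .  t=1,i=14
  [13] .##.# => .  t=0,i=4
  [12] .##.. => #  t=0,i=14
  [11] .#.## => .  t=0,i=2
  [10] .#.#. => #  t=1,i=4
  [9] .#..# => #  t=0,i=18
  [8] .#... => #  t=1,i=9
  [7] ..### => .  t=1,i=13
  [6] ..##. => #  t=0,i=20
  [5] ..#.# => .  t=1,i=3
  [4] ..#.. => .  t=0,i=17
  [3] ...## => #  t=1,i=12
  [2] ...#. => #  t=2,i=20
  [1] ....# => .  t=1,i=11
  [0] ..... => .  t=5,i=13
  bits 00010111110010000001011101001100 = 398989132

398989132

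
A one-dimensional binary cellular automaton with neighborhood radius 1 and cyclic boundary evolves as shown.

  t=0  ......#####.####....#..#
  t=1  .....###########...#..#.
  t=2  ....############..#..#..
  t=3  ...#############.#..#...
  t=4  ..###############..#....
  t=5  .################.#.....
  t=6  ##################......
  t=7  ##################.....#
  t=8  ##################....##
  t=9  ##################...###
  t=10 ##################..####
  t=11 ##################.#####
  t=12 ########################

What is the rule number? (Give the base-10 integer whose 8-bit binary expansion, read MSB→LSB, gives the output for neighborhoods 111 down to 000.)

  ### -> #   bit 7 = 1  t=0,i=7
  ##. -> #   bit 6 = 1  t=0,i=10
  #.# -> #   bit 5 = 1  t=0,i=11
  #.. -> .   bit 4 = 0  t=0,i=0
  .## -> #   bit 3 = 1  t=0,i=6
  .#. -> .   bit 2 = 0  t=0,i=20
  ..# -> #   bit 1 = 1  t=0,i=5
  ... -> .   bit 0 = 0  t=0,i=1
  bits 11101010 = 234

234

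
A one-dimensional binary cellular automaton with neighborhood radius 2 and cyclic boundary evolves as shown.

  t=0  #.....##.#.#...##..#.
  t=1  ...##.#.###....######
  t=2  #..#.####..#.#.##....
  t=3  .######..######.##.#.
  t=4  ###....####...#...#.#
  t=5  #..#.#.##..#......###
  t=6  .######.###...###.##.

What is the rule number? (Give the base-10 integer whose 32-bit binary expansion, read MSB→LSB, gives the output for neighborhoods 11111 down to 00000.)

  ##### -> .   bit 31 = 0  t=1,i=17
  ####. -> .   bit 30 = 0  t=1,i=19
  ###.# -> #   bit 29 = 1  t=3,i=14
  ###.. -> .   bit 28 = 0  t=1,i=10
  ##.## -> .   bit 27 = 0  t=3,i=15
  ##.#. -> #   bit 26 = 1  t=0,i=8
  ##..# -> #   bit 25 = 1  t=0,i=17
  ##... -> #   bit 24 = 1  t=1,i=0
  #.### -> #   bit 23 = 1  t=1,i=8
  #.##. -> .   bit 22 = 0  t=2,i=15
  #.#.# -> #   bit 21 = 1  t=0,i=9
  #.#.. -> .   bit 20 = 0  t=0,i=0
  #..## -> #   bit 19 = 1  t=3,i=0
  #..#. -> #   bit 18 = 1  t=0,i=18
  #...# -> .   bit 17 = 0  t=0,i=13
  #.... -> .   bit 16 = 0  t=0,i=2
  .#### -> #   bit 15 = 1  t=1,i=16
  .###. -> .   bit 14 = 0  t=1,i=9
  .##.# -> .   bit 13 = 0  t=0,i=7
  .##.. -> #   bit 12 = 1  t=0,i=16
  .#.## -> #   bit 11 = 1  t=1,i=7
  .#.#. -> #   bit 10 = 1  t=0,i=10
  .#..# -> #   bit 9 = 1  t=2,i=1
  .#... -> .   bit 8 = 0  t=0,i=1
  ..### -> #   bit 7 = 1  t=1,i=15
  ..##. -> #   bit 6 = 1  t=0,i=6
  ..#.# -> #   bit 5 = 1  t=0,i=19
  ..#.. -> .   bit 4 = 0  t=2,i=0
  ...## -> .   bit 3 = 0  t=0,i=5
  ...#. -> .   bit 2 = 0  t=2,i=20
  ....# -> #   bit 1 = 1  t=0,i=4
  ..... -> #   bit 0 = 1  t=0,i=3
  bits 00100111101011001001111011100011 = 665624291

665624291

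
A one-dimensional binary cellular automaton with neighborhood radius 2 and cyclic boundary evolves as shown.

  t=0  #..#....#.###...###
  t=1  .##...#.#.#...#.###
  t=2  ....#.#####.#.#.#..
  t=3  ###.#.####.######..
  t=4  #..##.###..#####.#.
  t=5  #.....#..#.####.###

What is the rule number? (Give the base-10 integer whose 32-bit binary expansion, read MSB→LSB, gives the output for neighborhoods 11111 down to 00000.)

3333850275

  [31] ##### => #  t=2,i=8
  [30] ####. => #  t=0,i=18
  [29] ###.# => .  t=1,i=18
  [28] ###.. => .  t=0,i=0
  [27] ##.## => .  t=1,i=0
  [26] ##.#. => #  t=2,i=11
  [25] ##..# => #  t=0,i=1
  [24] ##... => .  t=0,i=13
  [23] #.### => #  t=0,i=10
  [22] #.##. => .  t=1,i=1
  [21] #.#.# => #  t=1,i=8
  [20] #.#.. => #  t=1,i=10
  [19] #..## => .  t=3,i=18
  [18] #..#. => #  t=0,i=2
  [17] #...# => #  t=0,i=14
  [16] #.... => .  t=0,i=5
  [15] .#### => #  t=0,i=17
  [14] .###. => .  t=0,i=11
  [13] .##.# => .  t=4,i=4
  [12] .##.. => .  t=1,i=2
  [11] .#.## => .  t=0,i=9
  [10] .#.#. => #  t=1,i=7
  [9] .#..# => .  t=4,i=1
  [8] .#... => .  t=0,i=4
  [7] ..### => #  t=0,i=16
  [6] ..##. => .  t=4,i=3
  [5] ..#.# => #  t=0,i=8
  [4] ..#.. => .  t=0,i=3
  [3] ...## => .  t=0,i=15
  [2] ...#. => .  t=0,i=7
  [1] ....# => #  t=0,i=6
  [0] ..... => #  t=2,i=0
  bits 11000110101101101000010010100011 = 3333850275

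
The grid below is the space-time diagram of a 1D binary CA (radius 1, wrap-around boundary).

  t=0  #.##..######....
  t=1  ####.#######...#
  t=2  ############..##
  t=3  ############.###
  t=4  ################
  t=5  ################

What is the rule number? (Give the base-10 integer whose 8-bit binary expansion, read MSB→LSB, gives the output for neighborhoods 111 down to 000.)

  [7] ### => #  t=0,i=7
  [6] ##. => #  t=0,i=3
  [5] #.# => #  t=0,i=1
  [4] #.. => .  t=0,i=4
  [3] .## => #  t=0,i=2
  [2] .#. => #  t=0,i=0
  [1] ..# => #  t=0,i=5
  [0] ... => .  t=0,i=13
  bits 11101110 = 238

238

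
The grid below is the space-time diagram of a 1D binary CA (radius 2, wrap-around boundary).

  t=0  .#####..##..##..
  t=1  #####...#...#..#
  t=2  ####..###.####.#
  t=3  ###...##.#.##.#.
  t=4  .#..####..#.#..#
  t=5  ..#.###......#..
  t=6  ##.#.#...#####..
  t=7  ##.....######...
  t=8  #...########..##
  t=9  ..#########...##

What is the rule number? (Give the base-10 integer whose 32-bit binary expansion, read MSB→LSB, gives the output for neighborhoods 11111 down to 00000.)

3355634399

  [31] ##### => #  t=0,i=3
  [30] ####. => #  t=0,i=4
  [29] ###.# => .  t=2,i=8
  [28] ###.. => .  t=0,i=5
  [27] ##.## => #  t=2,i=9
  [26] ##.#. => .  t=3,i=8
  [25] ##..# => .  t=0,i=6
  [24] ##... => .  t=0,i=14
  [23] #.### => .  t=2,i=10
  [22] #.##. => .  t=3,i=11
  [21] #.#.# => .  t=3,i=9
  [20] #.#.. => .  t=4,i=1
  [19] #..## => .  t=0,i=7
  [18] #..#. => .  t=4,i=9
  [17] #...# => #  t=0,i=15
  [16] #.... => .  t=5,i=8
  [15] .#### => #  t=0,i=2
  [14] .###. => #  t=2,i=7
  [13] .##.# => #  t=3,i=7
  [12] .##.. => .  t=0,i=9
  [11] .#.## => #  t=3,i=10
  [10] .#.#. => .  t=4,i=0
  [9] .#..# => #  t=1,i=13
  [8] .#... => .  t=1,i=9
  [7] ..### => #  t=0,i=1
  [6] ..##. => #  t=0,i=8
  [5] ..#.# => .  t=4,i=10
  [4] ..#.. => #  t=1,i=8
  [3] ...## => #  t=0,i=0
  [2] ...#. => #  t=1,i=7
  [1] ....# => #  t=5,i=0
  [0] ..... => #  t=5,i=9
  bits 11001000000000101110101011011111 = 3355634399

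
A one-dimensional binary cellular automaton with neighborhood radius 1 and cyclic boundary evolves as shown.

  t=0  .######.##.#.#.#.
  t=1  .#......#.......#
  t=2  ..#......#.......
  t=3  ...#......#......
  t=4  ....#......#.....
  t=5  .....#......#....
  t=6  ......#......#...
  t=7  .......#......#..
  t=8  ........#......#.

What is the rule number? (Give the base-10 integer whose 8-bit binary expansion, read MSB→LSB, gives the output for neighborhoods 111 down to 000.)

24

  ### -> .   bit 7 = 0  t=0,i=2
  ##. -> .   bit 6 = 0  t=0,i=6
  #.# -> .   bit 5 = 0  t=0,i=7
  #.. -> #   bit 4 = 1  t=0,i=16
  .## -> #   bit 3 = 1  t=0,i=1
  .#. -> .   bit 2 = 0  t=0,i=11
  ..# -> .   bit 1 = 0  t=0,i=0
  ... -> .   bit 0 = 0  t=1,i=3
  bits 00011000 = 24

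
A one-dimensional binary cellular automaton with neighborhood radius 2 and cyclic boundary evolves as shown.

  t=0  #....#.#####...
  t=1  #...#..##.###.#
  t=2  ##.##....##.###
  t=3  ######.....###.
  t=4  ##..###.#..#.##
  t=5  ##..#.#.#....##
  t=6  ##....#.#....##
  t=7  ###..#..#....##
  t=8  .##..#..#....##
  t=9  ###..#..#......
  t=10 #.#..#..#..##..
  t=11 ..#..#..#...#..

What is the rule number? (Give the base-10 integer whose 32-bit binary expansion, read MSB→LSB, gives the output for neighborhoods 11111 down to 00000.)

2045808789

  ##### -> .   bit 31 = 0  t=0,i=9
  ####. -> #   bit 30 = 1  t=0,i=10
  ###.# -> #   bit 29 = 1  t=1,i=12
  ###.. -> #   bit 28 = 1  t=0,i=11
  ##.## -> #   bit 27 = 1  t=1,i=9
  ##.#. -> .   bit 26 = 0  t=4,i=7
  ##..# -> .   bit 25 = 0  t=4,i=2
  ##... -> #   bit 24 = 1  t=0,i=12
  #.### -> #   bit 23 = 1  t=0,i=7
  #.##. -> #   bit 22 = 1  t=1,i=14
  #.#.# -> #   bit 21 = 1  t=5,i=6
  #.#.. -> #   bit 20 = 1  t=4,i=8
  #..## -> .   bit 19 = 0  t=1,i=6
  #..#. -> .   bit 18 = 0  t=4,i=10
  #...# -> .   bit 17 = 0  t=0,i=13
  #.... -> .   bit 16 = 0  t=0,i=2
  .#### -> #   bit 15 = 1  t=0,i=8
  .###. -> .   bit 14 = 0  t=1,i=11
  .##.# -> .   bit 13 = 0  t=1,i=8
  .##.. -> #   bit 12 = 1  t=1,i=0
  .#.## -> .   bit 11 = 0  t=0,i=6
  .#.#. -> .   bit 10 = 0  t=5,i=5
  .#..# -> .   bit 9 = 0  t=1,i=5
  .#... -> .   bit 8 = 0  t=0,i=1
  ..### -> #   bit 7 = 1  t=3,i=11
  ..##. -> .   bit 6 = 0  t=1,i=7
  ..#.# -> .   bit 5 = 0  t=0,i=5
  ..#.. -> #   bit 4 = 1  t=0,i=0
  ...## -> .   bit 3 = 0  t=2,i=8
  ...#. -> #   bit 2 = 1  t=0,i=4
  ....# -> .   bit 1 = 0  t=0,i=3
  ..... -> #   bit 0 = 1  t=3,i=8
  bits 01111001111100001001000010010101 = 2045808789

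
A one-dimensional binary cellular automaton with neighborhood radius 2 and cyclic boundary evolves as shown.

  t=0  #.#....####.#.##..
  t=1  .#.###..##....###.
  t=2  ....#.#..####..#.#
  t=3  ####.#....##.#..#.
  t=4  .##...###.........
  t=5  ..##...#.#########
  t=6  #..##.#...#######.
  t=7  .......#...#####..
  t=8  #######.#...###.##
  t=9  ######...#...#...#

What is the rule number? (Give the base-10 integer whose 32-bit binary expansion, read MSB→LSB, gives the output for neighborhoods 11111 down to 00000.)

  ##### -> #   bit 31 = 1  t=5,i=11
  ####. -> #   bit 30 = 1  t=0,i=9
  ###.# -> .   bit 29 = 0  t=0,i=10
  ###.. -> .   bit 28 = 0  t=1,i=5
  ##.## -> .   bit 27 = 0  t=8,i=15
  ##.#. -> .   bit 26 = 0  t=0,i=11
  ##..# -> #   bit 25 = 1  t=0,i=16
  ##... -> #   bit 24 = 1  t=1,i=10
  #.### -> .   bit 23 = 0  t=1,i=3
  #.##. -> #   bit 22 = 1  t=0,i=14
  #.#.# -> .   bit 21 = 0  t=0,i=12
  #.#.. -> .   bit 20 = 0  t=0,i=2
  #..## -> .   bit 19 = 0  t=1,i=7
  #..#. -> .   bit 18 = 0  t=0,i=17
  #...# -> .   bit 17 = 0  t=4,i=4
  #.... -> #   bit 16 = 1  t=0,i=4
  .#### -> #   bit 15 = 1  t=0,i=8
  .###. -> #   bit 14 = 1  t=1,i=4
  .##.# -> .   bit 13 = 0  t=3,i=11
  .##.. -> #   bit 12 = 1  t=0,i=15
  .#.## -> .   bit 11 = 0  t=0,i=13
  .#.#. -> #   bit 10 = 1  t=0,i=1
  .#..# -> .   bit 9 = 0  t=2,i=7
  .#... -> #   bit 8 = 1  t=0,i=3
  ..### -> .   bit 7 = 0  t=0,i=7
  ..##. -> .   bit 6 = 0  t=1,i=8
  ..#.# -> .   bit 5 = 0  t=0,i=0
  ..#.. -> .   bit 4 = 0  t=7,i=7
  ...## -> .   bit 3 = 0  t=0,i=6
  ...#. -> #   bit 2 = 1  t=2,i=3
  ....# -> #   bit 1 = 1  t=0,i=5
  ..... -> #   bit 0 = 1  t=4,i=11
  bits 11000011010000011101010100000111 = 3275871495

3275871495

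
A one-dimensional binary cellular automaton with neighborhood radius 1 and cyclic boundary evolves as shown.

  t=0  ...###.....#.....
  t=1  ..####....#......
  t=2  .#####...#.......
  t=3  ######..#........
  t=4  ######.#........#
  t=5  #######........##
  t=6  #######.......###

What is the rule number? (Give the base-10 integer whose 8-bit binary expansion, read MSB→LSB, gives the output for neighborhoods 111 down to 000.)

  nb ###: next=#  (t=0,i=4, bit7=1)
  nb ##.: next=#  (t=0,i=5, bit6=1)
  nb #.#: next=#  (t=4,i=6, bit5=1)
  nb #..: next=.  (t=0,i=6, bit4=0)
  nb .##: next=#  (t=0,i=3, bit3=1)
  nb .#.: next=.  (t=0,i=11, bit2=0)
  nb ..#: next=#  (t=0,i=2, bit1=1)
  nb ...: next=.  (t=0,i=0, bit0=0)
  bits 11101010 = 234

234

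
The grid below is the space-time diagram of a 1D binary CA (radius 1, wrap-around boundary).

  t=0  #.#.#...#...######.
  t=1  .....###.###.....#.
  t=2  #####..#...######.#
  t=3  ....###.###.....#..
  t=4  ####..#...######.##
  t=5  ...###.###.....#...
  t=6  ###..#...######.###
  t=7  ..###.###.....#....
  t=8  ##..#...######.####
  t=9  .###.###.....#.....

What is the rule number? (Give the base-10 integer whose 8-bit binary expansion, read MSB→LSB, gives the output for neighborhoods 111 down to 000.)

83

  ### -> .   bit 7 = 0  t=0,i=13
  ##. -> #   bit 6 = 1  t=0,i=17
  #.# -> .   bit 5 = 0  t=0,i=1
  #.. -> #   bit 4 = 1  t=0,i=5
  .## -> .   bit 3 = 0  t=0,i=12
  .#. -> .   bit 2 = 0  t=0,i=0
  ..# -> #   bit 1 = 1  t=0,i=7
  ... -> #   bit 0 = 1  t=0,i=6
  bits 01010011 = 83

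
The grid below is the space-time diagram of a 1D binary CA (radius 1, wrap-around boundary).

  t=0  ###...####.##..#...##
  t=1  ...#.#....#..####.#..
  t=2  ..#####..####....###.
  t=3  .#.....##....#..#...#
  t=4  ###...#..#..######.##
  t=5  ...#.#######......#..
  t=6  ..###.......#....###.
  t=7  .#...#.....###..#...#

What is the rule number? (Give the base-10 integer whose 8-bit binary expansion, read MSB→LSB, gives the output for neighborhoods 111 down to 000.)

54

  ### -> .   bit 7 = 0  t=0,i=0
  ##. -> .   bit 6 = 0  t=0,i=2
  #.# -> #   bit 5 = 1  t=0,i=10
  #.. -> #   bit 4 = 1  t=0,i=3
  .## -> .   bit 3 = 0  t=0,i=6
  .#. -> #   bit 2 = 1  t=0,i=15
  ..# -> #   bit 1 = 1  t=0,i=5
  ... -> .   bit 0 = 0  t=0,i=4
  bits 00110110 = 54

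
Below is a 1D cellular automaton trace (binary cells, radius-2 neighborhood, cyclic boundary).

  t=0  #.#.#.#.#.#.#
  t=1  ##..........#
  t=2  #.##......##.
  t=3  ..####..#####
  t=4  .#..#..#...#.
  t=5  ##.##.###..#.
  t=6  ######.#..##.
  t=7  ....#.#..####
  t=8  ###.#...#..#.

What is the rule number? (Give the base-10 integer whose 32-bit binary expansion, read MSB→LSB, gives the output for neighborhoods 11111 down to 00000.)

1296920954

  [31] ##### => .  t=3,i=10
  [30] ####. => #  t=3,i=4
  [29] ###.# => .  t=6,i=5
  [28] ###.. => .  t=1,i=1
  [27] ##.## => #  t=5,i=2
  [26] ##.#. => #  t=0,i=1
  [25] ##..# => .  t=3,i=0
  [24] ##... => #  t=1,i=2
  [23] #.### => .  t=5,i=6
  [22] #.##. => #  t=0,i=12
  [21] #.#.# => .  t=0,i=2
  [20] #.#.. => .  t=6,i=7
  [19] #..## => #  t=3,i=1
  [18] #..#. => #  t=4,i=0
  [17] #...# => .  t=4,i=9
  [16] #.... => #  t=1,i=3
  [15] .#### => .  t=3,i=3
  [14] .###. => #  t=1,i=0
  [13] .##.# => #  t=0,i=0
  [12] .##.. => #  t=2,i=3
  [11] .#.## => .  t=0,i=11
  [10] .#.#. => .  t=0,i=3
  [9] .#..# => .  t=4,i=2
  [8] .#... => #  t=4,i=8
  [7] ..### => .  t=1,i=12
  [6] ..##. => #  t=2,i=10
  [5] ..#.# => #  t=5,i=11
  [4] ..#.. => #  t=4,i=1
  [3] ...## => #  t=1,i=11
  [2] ...#. => .  t=4,i=10
  [1] ....# => #  t=1,i=10
  [0] ..... => .  t=1,i=4
  bits 01001101010011010111000101111010 = 1296920954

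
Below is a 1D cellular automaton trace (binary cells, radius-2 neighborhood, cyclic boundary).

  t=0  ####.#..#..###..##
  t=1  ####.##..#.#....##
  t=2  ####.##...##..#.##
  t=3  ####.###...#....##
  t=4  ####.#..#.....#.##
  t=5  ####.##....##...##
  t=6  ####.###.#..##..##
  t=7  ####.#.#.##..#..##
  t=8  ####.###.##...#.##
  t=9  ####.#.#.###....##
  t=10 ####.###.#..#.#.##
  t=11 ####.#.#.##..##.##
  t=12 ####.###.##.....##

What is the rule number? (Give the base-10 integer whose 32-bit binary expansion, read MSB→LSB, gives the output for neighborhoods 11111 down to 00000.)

3790640771

  nb #####: next=#  (t=0,i=0, bit31=1)
  nb ####.: next=#  (t=0,i=2, bit30=1)
  nb ###.#: next=#  (t=0,i=3, bit29=1)
  nb ###..: next=.  (t=0,i=13, bit28=0)
  nb ##.##: next=.  (t=1,i=4, bit27=0)
  nb ##.#.: next=.  (t=0,i=4, bit26=0)
  nb ##..#: next=.  (t=0,i=14, bit25=0)
  nb ##...: next=#  (t=2,i=7, bit24=1)
  nb #.###: next=#  (t=2,i=16, bit23=1)
  nb #.##.: next=#  (t=1,i=5, bit22=1)
  nb #.#.#: next=#  (t=7,i=5, bit21=1)
  nb #.#..: next=#  (t=0,i=5, bit20=1)
  nb #..##: next=.  (t=0,i=10, bit19=0)
  nb #..#.: next=.  (t=0,i=7, bit18=0)
  nb #...#: next=.  (t=2,i=8, bit17=0)
  nb #....: next=.  (t=1,i=13, bit16=0)
  nb .####: next=#  (t=0,i=17, bit15=1)
  nb .###.: next=.  (t=0,i=12, bit14=0)
  nb .##.#: next=.  (t=11,i=14, bit13=0)
  nb .##..: next=#  (t=1,i=6, bit12=1)
  nb .#.##: next=.  (t=2,i=15, bit11=0)
  nb .#.#.: next=#  (t=1,i=10, bit10=1)
  nb .#..#: next=#  (t=0,i=6, bit9=1)
  nb .#...: next=.  (t=1,i=12, bit8=0)
  nb ..###: next=#  (t=0,i=11, bit7=1)
  nb ..##.: next=.  (t=2,i=10, bit6=0)
  nb ..#.#: next=.  (t=1,i=9, bit5=0)
  nb ..#..: next=.  (t=0,i=8, bit4=0)
  nb ...##: next=.  (t=1,i=15, bit3=0)
  nb ...#.: next=.  (t=3,i=10, bit2=0)
  nb ....#: next=#  (t=1,i=14, bit1=1)
  nb .....: next=#  (t=4,i=11, bit0=1)
  bits 11100001111100001001011010000011 = 3790640771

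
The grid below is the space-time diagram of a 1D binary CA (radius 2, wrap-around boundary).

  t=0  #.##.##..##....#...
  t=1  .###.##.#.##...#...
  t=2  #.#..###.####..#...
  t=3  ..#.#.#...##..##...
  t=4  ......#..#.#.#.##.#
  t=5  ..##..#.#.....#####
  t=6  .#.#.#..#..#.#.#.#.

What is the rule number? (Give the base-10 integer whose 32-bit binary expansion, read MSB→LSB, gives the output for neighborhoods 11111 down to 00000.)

  [31] ##### => .  t=5,i=16
  [30] ####. => #  t=2,i=11
  [29] ###.# => .  t=1,i=3
  [28] ###.. => .  t=2,i=12
  [27] ##.## => .  t=0,i=4
  [26] ##.#. => #  t=1,i=7
  [25] ##..# => .  t=0,i=7
  [24] ##... => #  t=0,i=11
  [23] #.### => .  t=2,i=9
  [22] #.##. => #  t=0,i=2
  [21] #.#.# => .  t=1,i=8
  [20] #.#.. => #  t=2,i=2
  [19] #..## => #  t=0,i=8
  [18] #..#. => #  t=2,i=14
  [17] #...# => .  t=0,i=17
  [16] #.... => .  t=0,i=12
  [15] .#### => #  t=2,i=10
  [14] .###. => #  t=1,i=2
  [13] .##.# => #  t=0,i=3
  [12] .##.. => #  t=0,i=6
  [11] .#.## => #  t=0,i=1
  [10] .#.#. => .  t=2,i=1
  [9] .#..# => .  t=2,i=3
  [8] .#... => .  t=0,i=16
  [7] ..### => .  t=1,i=1
  [6] ..##. => .  t=0,i=9
  [5] ..#.# => .  t=0,i=0
  [4] ..#.. => #  t=0,i=15
  [3] ...## => #  t=1,i=0
  [2] ...#. => .  t=0,i=14
  [1] ....# => .  t=0,i=13
  [0] ..... => #  t=3,i=18
  bits 01000101010111001111100000011001 = 1163720729

1163720729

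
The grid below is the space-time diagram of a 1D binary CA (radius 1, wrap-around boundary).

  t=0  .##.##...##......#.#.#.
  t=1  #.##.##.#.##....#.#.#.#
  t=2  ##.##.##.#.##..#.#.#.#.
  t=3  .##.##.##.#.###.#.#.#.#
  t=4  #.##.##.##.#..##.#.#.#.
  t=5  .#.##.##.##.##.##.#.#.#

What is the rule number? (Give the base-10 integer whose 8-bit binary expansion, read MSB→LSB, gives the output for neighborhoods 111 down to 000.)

  ###|.  b7=0 t=3,i=13
  ##.|#  b6=1 t=0,i=2
  #.#|#  b5=1 t=0,i=3
  #..|#  b4=1 t=0,i=6
  .##|.  b3=0 t=0,i=1
  .#.|.  b2=0 t=0,i=17
  ..#|#  b1=1 t=0,i=0
  ...|.  b0=0 t=0,i=7
  bits 01110010 = 114

114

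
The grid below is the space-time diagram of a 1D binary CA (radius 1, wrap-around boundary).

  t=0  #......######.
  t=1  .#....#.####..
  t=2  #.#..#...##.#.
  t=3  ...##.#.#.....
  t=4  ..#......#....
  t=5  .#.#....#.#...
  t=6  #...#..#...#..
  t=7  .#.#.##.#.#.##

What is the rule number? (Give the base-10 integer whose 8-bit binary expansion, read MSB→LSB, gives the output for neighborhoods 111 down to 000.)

  nb ###: next=#  (t=0,i=8, bit7=1)
  nb ##.: next=.  (t=0,i=12, bit6=0)
  nb #.#: next=.  (t=0,i=13, bit5=0)
  nb #..: next=#  (t=0,i=1, bit4=1)
  nb .##: next=.  (t=0,i=7, bit3=0)
  nb .#.: next=.  (t=0,i=0, bit2=0)
  nb ..#: next=#  (t=0,i=6, bit1=1)
  nb ...: next=.  (t=0,i=2, bit0=0)
  bits 10010010 = 146

146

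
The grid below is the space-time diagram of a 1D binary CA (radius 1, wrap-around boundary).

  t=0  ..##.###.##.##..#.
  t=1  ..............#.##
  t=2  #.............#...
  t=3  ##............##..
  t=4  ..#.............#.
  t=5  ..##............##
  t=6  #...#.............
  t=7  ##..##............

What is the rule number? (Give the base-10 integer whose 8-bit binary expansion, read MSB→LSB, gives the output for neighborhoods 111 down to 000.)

20

  [7] ### => .  t=0,i=6
  [6] ##. => .  t=0,i=3
  [5] #.# => .  t=0,i=4
  [4] #.. => #  t=0,i=14
  [3] .## => .  t=0,i=2
  [2] .#. => #  t=0,i=16
  [1] ..# => .  t=0,i=1
  [0] ... => .  t=0,i=0
  bits 00010100 = 20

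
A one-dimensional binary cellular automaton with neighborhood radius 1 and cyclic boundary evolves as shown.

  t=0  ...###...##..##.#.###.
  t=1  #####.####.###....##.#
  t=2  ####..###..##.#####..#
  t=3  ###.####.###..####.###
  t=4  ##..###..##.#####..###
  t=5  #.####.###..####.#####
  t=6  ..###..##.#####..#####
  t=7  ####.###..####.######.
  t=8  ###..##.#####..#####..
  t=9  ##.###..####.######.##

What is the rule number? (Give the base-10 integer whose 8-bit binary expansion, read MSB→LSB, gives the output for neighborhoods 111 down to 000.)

155

  nb ###: next=#  (t=0,i=4, bit7=1)
  nb ##.: next=.  (t=0,i=5, bit6=0)
  nb #.#: next=.  (t=0,i=15, bit5=0)
  nb #..: next=#  (t=0,i=6, bit4=1)
  nb .##: next=#  (t=0,i=3, bit3=1)
  nb .#.: next=.  (t=0,i=16, bit2=0)
  nb ..#: next=#  (t=0,i=2, bit1=1)
  nb ...: next=#  (t=0,i=0, bit0=1)
  bits 10011011 = 155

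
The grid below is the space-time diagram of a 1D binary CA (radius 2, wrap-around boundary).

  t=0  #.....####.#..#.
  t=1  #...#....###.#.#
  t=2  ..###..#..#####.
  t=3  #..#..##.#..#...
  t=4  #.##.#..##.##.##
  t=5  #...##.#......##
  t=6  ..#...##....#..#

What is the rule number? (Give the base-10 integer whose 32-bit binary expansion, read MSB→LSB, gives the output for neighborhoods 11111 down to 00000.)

2763934742

  #####|#  b31=1 t=2,i=12
  ####.|.  b30=0 t=0,i=8
  ###.#|#  b29=1 t=0,i=9
  ###..|.  b28=0 t=2,i=4
  ##.##|.  b27=0 t=4,i=1
  ##.#.|#  b26=1 t=0,i=10
  ##..#|.  b25=0 t=2,i=5
  ##...|.  b24=0 t=1,i=1
  #.###|#  b23=1 t=4,i=14
  #.##.|.  b22=0 t=1,i=15
  #.#.#|#  b21=1 t=1,i=13
  #.#..|#  b20=1 t=0,i=0
  #..##|#  b19=1 t=2,i=9
  #..#.|#  b18=1 t=0,i=13
  #...#|#  b17=1 t=1,i=2
  #....|.  b16=0 t=0,i=2
  .####|.  b15=0 t=0,i=7
  .###.|#  b14=1 t=1,i=10
  .##.#|.  b13=0 t=3,i=7
  .##..|.  b12=0 t=1,i=0
  .#.##|#  b11=1 t=1,i=14
  .#.#.|#  b10=1 t=0,i=15
  .#..#|.  b9=0 t=0,i=12
  .#...|.  b8=0 t=0,i=1
  ..###|.  b7=0 t=0,i=6
  ..##.|.  b6=0 t=3,i=6
  ..#.#|.  b5=0 t=0,i=14
  ..#..|#  b4=1 t=1,i=4
  ...##|.  b3=0 t=0,i=5
  ...#.|#  b2=1 t=1,i=3
  ....#|#  b1=1 t=0,i=4
  .....|.  b0=0 t=0,i=3
  bits 10100100101111100100110000010110 = 2763934742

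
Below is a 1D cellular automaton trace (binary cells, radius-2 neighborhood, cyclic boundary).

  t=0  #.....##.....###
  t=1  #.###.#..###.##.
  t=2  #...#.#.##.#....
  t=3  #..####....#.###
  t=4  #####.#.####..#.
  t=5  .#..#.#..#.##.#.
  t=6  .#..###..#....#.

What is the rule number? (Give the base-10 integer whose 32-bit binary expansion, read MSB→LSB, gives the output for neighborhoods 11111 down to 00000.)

842630391

  [31] ##### => .  t=4,i=2
  [30] ####. => .  t=0,i=15
  [29] ###.# => #  t=1,i=4
  [28] ###.. => #  t=0,i=0
  [27] ##.## => .  t=1,i=12
  [26] ##.#. => .  t=1,i=5
  [25] ##..# => #  t=3,i=1
  [24] ##... => .  t=0,i=1
  [23] #.### => .  t=1,i=2
  [22] #.##. => .  t=1,i=13
  [21] #.#.# => #  t=1,i=0
  [20] #.#.. => #  t=1,i=6
  [19] #..## => #  t=1,i=8
  [18] #..#. => .  t=4,i=13
  [17] #...# => .  t=2,i=2
  [16] #.... => #  t=0,i=2
  [15] .#### => #  t=0,i=14
  [14] .###. => .  t=1,i=3
  [13] .##.# => .  t=1,i=14
  [12] .##.. => .  t=0,i=7
  [11] .#.## => .  t=1,i=1
  [10] .#.#. => #  t=2,i=5
  [9] .#..# => .  t=1,i=7
  [8] .#... => .  t=2,i=1
  [7] ..### => #  t=0,i=13
  [6] ..##. => #  t=0,i=6
  [5] ..#.# => #  t=2,i=4
  [4] ..#.. => #  t=2,i=0
  [3] ...## => .  t=0,i=5
  [2] ...#. => #  t=2,i=3
  [1] ....# => #  t=0,i=4
  [0] ..... => #  t=0,i=3
  bits 00110010001110011000010011110111 = 842630391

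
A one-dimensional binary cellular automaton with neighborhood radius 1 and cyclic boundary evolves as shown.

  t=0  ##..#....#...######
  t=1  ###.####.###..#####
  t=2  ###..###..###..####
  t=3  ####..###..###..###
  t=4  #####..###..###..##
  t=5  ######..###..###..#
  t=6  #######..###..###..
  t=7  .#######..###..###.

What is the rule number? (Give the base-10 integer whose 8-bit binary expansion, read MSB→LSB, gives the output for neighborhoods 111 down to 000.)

  ###|#  b7=1 t=0,i=0
  ##.|#  b6=1 t=0,i=1
  #.#|.  b5=0 t=1,i=3
  #..|#  b4=1 t=0,i=2
  .##|.  b3=0 t=0,i=13
  .#.|#  b2=1 t=0,i=4
  ..#|.  b1=0 t=0,i=3
  ...|#  b0=1 t=0,i=6
  bits 11010101 = 213

213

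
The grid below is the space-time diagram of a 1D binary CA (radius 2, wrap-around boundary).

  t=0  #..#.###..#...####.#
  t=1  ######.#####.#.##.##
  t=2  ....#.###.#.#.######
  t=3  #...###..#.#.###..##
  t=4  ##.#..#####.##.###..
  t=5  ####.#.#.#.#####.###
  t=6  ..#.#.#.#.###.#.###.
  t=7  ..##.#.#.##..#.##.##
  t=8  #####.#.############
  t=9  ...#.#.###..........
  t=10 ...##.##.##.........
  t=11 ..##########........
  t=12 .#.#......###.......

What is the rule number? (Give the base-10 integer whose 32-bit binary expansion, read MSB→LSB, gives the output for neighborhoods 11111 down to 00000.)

  #####|.  b31=0 t=1,i=0
  ####.|#  b30=1 t=0,i=16
  ###.#|.  b29=0 t=0,i=17
  ###..|#  b28=1 t=0,i=7
  ##.##|#  b27=1 t=0,i=18
  ##.#.|#  b26=1 t=1,i=12
  ##..#|#  b25=1 t=0,i=1
  ##...|#  b24=1 t=2,i=0
  #.###|#  b23=1 t=0,i=5
  #.##.|#  b22=1 t=0,i=19
  #.#.#|.  b21=0 t=1,i=13
  #.#..|#  b20=1 t=4,i=3
  #..##|#  b19=1 t=3,i=17
  #..#.|#  b18=1 t=0,i=2
  #...#|.  b17=0 t=0,i=12
  #....|.  b16=0 t=2,i=1
  .####|#  b15=1 t=0,i=15
  .###.|.  b14=0 t=0,i=6
  .##.#|#  b13=1 t=1,i=16
  .##..|#  b12=1 t=0,i=0
  .#.##|#  b11=1 t=0,i=4
  .#.#.|#  b10=1 t=2,i=11
  .#..#|.  b9=0 t=4,i=4
  .#...|#  b8=1 t=0,i=11
  ..###|.  b7=0 t=0,i=14
  ..##.|#  b6=1 t=4,i=0
  ..#.#|#  b5=1 t=0,i=3
  ..#..|#  b4=1 t=0,i=10
  ...##|#  b3=1 t=0,i=13
  ...#.|.  b2=0 t=2,i=3
  ....#|.  b1=0 t=2,i=2
  .....|.  b0=0 t=9,i=0
  bits 01011111110111001011110101111000 = 1608301944

1608301944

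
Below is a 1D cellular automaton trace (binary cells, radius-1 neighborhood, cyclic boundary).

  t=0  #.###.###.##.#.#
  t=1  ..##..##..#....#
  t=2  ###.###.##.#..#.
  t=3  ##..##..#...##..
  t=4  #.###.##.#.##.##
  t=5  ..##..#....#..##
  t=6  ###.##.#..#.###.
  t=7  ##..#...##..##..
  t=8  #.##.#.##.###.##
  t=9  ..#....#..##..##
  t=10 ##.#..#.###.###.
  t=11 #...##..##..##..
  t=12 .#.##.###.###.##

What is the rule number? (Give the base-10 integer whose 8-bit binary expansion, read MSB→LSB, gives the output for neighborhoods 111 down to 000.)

154

  [7] ### => #  t=0,i=3
  [6] ##. => .  t=0,i=0
  [5] #.# => .  t=0,i=1
  [4] #.. => #  t=1,i=0
  [3] .## => #  t=0,i=2
  [2] .#. => .  t=0,i=13
  [1] ..# => #  t=1,i=1
  [0] ... => .  t=1,i=12
  bits 10011010 = 154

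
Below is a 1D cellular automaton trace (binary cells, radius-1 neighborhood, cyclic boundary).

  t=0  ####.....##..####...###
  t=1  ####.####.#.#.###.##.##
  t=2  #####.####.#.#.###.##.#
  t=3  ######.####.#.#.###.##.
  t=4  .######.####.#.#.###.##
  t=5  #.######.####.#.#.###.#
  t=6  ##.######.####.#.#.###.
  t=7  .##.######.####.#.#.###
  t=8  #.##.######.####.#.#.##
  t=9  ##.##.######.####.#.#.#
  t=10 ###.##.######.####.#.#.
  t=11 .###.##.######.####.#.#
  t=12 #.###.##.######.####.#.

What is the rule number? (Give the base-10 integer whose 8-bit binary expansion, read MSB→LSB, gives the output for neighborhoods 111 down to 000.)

227

  ###|#  b7=1 t=0,i=0
  ##.|#  b6=1 t=0,i=3
  #.#|#  b5=1 t=1,i=4
  #..|.  b4=0 t=0,i=4
  .##|.  b3=0 t=0,i=9
  .#.|.  b2=0 t=1,i=10
  ..#|#  b1=1 t=0,i=8
  ...|#  b0=1 t=0,i=5
  bits 11100011 = 227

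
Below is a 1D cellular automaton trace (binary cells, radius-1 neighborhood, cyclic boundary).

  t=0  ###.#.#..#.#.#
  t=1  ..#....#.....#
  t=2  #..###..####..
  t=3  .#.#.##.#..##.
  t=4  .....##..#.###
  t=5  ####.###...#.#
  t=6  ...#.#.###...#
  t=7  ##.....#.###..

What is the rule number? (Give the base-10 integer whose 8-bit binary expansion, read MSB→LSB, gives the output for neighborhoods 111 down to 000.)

89

  ### -> .   bit 7 = 0  t=0,i=0
  ##. -> #   bit 6 = 1  t=0,i=2
  #.# -> .   bit 5 = 0  t=0,i=3
  #.. -> #   bit 4 = 1  t=0,i=7
  .## -> #   bit 3 = 1  t=0,i=13
  .#. -> .   bit 2 = 0  t=0,i=4
  ..# -> .   bit 1 = 0  t=0,i=8
  ... -> #   bit 0 = 1  t=1,i=4
  bits 01011001 = 89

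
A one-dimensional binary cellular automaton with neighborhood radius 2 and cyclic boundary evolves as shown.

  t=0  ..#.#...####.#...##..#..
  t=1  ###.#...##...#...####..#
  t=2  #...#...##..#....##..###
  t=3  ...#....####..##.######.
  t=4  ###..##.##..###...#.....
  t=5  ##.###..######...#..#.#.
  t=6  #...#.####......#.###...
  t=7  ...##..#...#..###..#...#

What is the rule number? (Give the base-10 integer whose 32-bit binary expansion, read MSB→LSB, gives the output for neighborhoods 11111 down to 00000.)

  #####|.  b31=0 t=3,i=19
  ####.|.  b30=0 t=0,i=10
  ###.#|.  b29=0 t=0,i=11
  ###..|.  b28=0 t=1,i=20
  ##.##|.  b27=0 t=3,i=16
  ##.#.|.  b26=0 t=0,i=12
  ##..#|#  b25=1 t=0,i=19
  ##...|.  b24=0 t=1,i=10
  #.###|.  b23=0 t=3,i=17
  #.##.|#  b22=1 t=4,i=8
  #.#.#|.  b21=0 t=5,i=22
  #.#..|#  b20=1 t=0,i=4
  #..##|#  b19=1 t=1,i=22
  #..#.|#  b18=1 t=0,i=20
  #...#|.  b17=0 t=0,i=6
  #....|#  b16=1 t=0,i=23
  .####|#  b15=1 t=0,i=9
  .###.|#  b14=1 t=4,i=1
  .##.#|.  b13=0 t=3,i=15
  .##..|#  b12=1 t=0,i=18
  .#.##|.  b11=0 t=5,i=23
  .#.#.|.  b10=0 t=0,i=3
  .#..#|#  b9=1 t=5,i=18
  .#...|.  b8=0 t=0,i=5
  ..###|#  b7=1 t=0,i=8
  ..##.|#  b6=1 t=0,i=17
  ..#.#|#  b5=1 t=0,i=2
  ..#..|.  b4=0 t=0,i=21
  ...##|.  b3=0 t=0,i=7
  ...#.|#  b2=1 t=0,i=1
  ....#|#  b1=1 t=0,i=0
  .....|.  b0=0 t=4,i=21
  bits 00000010010111011101001011100110 = 39703270

39703270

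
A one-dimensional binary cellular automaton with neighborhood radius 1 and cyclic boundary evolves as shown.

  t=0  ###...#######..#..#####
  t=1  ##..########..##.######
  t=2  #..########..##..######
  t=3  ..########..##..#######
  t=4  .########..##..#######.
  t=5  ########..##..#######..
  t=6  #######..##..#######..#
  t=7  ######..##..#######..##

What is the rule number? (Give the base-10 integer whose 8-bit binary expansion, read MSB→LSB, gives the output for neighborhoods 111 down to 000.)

  ### -> #   bit 7 = 1  t=0,i=0
  ##. -> .   bit 6 = 0  t=0,i=2
  #.# -> .   bit 5 = 0  t=1,i=16
  #.. -> .   bit 4 = 0  t=0,i=3
  .## -> #   bit 3 = 1  t=0,i=6
  .#. -> #   bit 2 = 1  t=0,i=15
  ..# -> #   bit 1 = 1  t=0,i=5
  ... -> #   bit 0 = 1  t=0,i=4
  bits 10001111 = 143

143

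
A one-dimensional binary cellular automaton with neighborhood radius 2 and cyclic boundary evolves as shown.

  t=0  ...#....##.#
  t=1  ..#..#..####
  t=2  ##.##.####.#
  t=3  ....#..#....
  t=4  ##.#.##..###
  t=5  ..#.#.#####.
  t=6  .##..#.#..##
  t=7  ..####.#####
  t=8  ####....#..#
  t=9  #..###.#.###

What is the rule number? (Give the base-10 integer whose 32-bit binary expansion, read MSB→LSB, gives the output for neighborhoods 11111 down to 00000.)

387824357

  ##### -> .   bit 31 = 0  t=4,i=11
  ####. -> .   bit 30 = 0  t=1,i=10
  ###.# -> .   bit 29 = 0  t=2,i=1
  ###.. -> #   bit 28 = 1  t=1,i=11
  ##.## -> .   bit 27 = 0  t=2,i=2
  ##.#. -> #   bit 26 = 1  t=0,i=10
  ##..# -> #   bit 25 = 1  t=1,i=0
  ##... -> #   bit 24 = 1  t=5,i=11
  #.### -> .   bit 23 = 0  t=2,i=6
  #.##. -> .   bit 22 = 0  t=2,i=3
  #.#.# -> .   bit 21 = 0  t=4,i=3
  #.#.. -> #   bit 20 = 1  t=0,i=11
  #..## -> #   bit 19 = 1  t=1,i=7
  #..#. -> #   bit 18 = 1  t=1,i=1
  #...# -> .   bit 17 = 0  t=0,i=1
  #.... -> #   bit 16 = 1  t=0,i=5
  .#### -> #   bit 15 = 1  t=1,i=9
  .###. -> .   bit 14 = 0  t=2,i=0
  .##.# -> #   bit 13 = 1  t=0,i=9
  .##.. -> #   bit 12 = 1  t=4,i=6
  .#.## -> #   bit 11 = 1  t=4,i=4
  .#.#. -> .   bit 10 = 0  t=5,i=3
  .#..# -> #   bit 9 = 1  t=1,i=3
  .#... -> .   bit 8 = 0  t=0,i=0
  ..### -> #   bit 7 = 1  t=1,i=8
  ..##. -> #   bit 6 = 1  t=0,i=8
  ..#.# -> #   bit 5 = 1  t=5,i=2
  ..#.. -> .   bit 4 = 0  t=0,i=3
  ...## -> .   bit 3 = 0  t=0,i=7
  ...#. -> #   bit 2 = 1  t=0,i=2
  ....# -> .   bit 1 = 0  t=0,i=6
  ..... -> #   bit 0 = 1  t=3,i=0
  bits 00010111000111011011101011100101 = 387824357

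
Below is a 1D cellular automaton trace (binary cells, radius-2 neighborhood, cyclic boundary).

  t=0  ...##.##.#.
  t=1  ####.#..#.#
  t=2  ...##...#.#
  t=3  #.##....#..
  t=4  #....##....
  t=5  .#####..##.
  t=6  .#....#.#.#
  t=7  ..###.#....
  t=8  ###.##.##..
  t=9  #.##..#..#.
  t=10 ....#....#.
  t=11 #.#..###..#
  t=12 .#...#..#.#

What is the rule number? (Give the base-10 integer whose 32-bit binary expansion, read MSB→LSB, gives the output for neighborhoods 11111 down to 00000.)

780206570

  [31] ##### => .  t=1,i=1
  [30] ####. => .  t=1,i=2
  [29] ###.# => #  t=1,i=3
  [28] ###.. => .  t=5,i=5
  [27] ##.## => #  t=0,i=5
  [26] ##.#. => #  t=0,i=8
  [25] ##..# => #  t=5,i=6
  [24] ##... => .  t=2,i=5
  [23] #.### => #  t=1,i=10
  [22] #.##. => .  t=0,i=6
  [21] #.#.# => .  t=6,i=8
  [20] #.#.. => .  t=0,i=9
  [19] #..## => .  t=5,i=0
  [18] #..#. => .  t=1,i=7
  [17] #...# => .  t=2,i=1
  [16] #.... => #  t=0,i=0
  [15] .#### => .  t=1,i=0
  [14] .###. => .  t=7,i=3
  [13] .##.# => .  t=0,i=4
  [12] .##.. => .  t=2,i=4
  [11] .#.## => .  t=1,i=9
  [10] .#.#. => .  t=2,i=9
  [9] .#..# => .  t=1,i=6
  [8] .#... => #  t=0,i=10
  [7] ..### => #  t=5,i=1
  [6] ..##. => #  t=0,i=3
  [5] ..#.# => #  t=1,i=8
  [4] ..#.. => .  t=3,i=8
  [3] ...## => #  t=0,i=2
  [2] ...#. => .  t=2,i=7
  [1] ....# => #  t=0,i=1
  [0] ..... => .  t=7,i=9
  bits 00101110100000010000000111101010 = 780206570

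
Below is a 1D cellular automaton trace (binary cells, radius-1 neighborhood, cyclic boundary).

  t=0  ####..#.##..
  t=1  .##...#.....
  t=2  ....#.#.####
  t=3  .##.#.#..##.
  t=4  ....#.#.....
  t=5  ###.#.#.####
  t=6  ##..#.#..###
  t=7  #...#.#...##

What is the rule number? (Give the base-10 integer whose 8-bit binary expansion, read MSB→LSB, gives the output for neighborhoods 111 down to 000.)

133

  nb ###: next=#  (t=0,i=1, bit7=1)
  nb ##.: next=.  (t=0,i=3, bit6=0)
  nb #.#: next=.  (t=0,i=7, bit5=0)
  nb #..: next=.  (t=0,i=4, bit4=0)
  nb .##: next=.  (t=0,i=0, bit3=0)
  nb .#.: next=#  (t=0,i=6, bit2=1)
  nb ..#: next=.  (t=0,i=5, bit1=0)
  nb ...: next=#  (t=1,i=4, bit0=1)
  bits 10000101 = 133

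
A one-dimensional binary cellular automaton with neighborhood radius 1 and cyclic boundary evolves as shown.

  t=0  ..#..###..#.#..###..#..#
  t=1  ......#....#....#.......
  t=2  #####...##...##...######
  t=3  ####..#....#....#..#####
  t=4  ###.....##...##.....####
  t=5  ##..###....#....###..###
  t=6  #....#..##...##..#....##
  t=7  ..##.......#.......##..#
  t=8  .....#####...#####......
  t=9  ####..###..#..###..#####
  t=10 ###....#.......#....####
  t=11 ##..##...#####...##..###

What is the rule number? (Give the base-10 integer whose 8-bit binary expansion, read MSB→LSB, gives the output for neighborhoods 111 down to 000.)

  ### -> #   bit 7 = 1  t=0,i=6
  ##. -> .   bit 6 = 0  t=0,i=7
  #.# -> #   bit 5 = 1  t=0,i=11
  #.. -> .   bit 4 = 0  t=0,i=0
  .## -> .   bit 3 = 0  t=0,i=5
  .#. -> .   bit 2 = 0  t=0,i=2
  ..# -> .   bit 1 = 0  t=0,i=1
  ... -> #   bit 0 = 1  t=1,i=0
  bits 10100001 = 161

161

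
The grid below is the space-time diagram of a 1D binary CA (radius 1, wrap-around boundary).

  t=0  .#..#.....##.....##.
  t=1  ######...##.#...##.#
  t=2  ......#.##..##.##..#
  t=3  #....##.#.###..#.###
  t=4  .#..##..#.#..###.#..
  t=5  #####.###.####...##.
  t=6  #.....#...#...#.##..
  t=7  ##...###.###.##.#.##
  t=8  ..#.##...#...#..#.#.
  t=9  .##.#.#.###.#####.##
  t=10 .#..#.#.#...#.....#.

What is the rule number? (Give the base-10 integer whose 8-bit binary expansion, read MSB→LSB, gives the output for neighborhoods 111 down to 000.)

  nb ###: next=.  (t=1,i=0, bit7=0)
  nb ##.: next=.  (t=0,i=11, bit6=0)
  nb #.#: next=.  (t=1,i=11, bit5=0)
  nb #..: next=#  (t=0,i=2, bit4=1)
  nb .##: next=#  (t=0,i=10, bit3=1)
  nb .#.: next=#  (t=0,i=1, bit2=1)
  nb ..#: next=#  (t=0,i=0, bit1=1)
  nb ...: next=.  (t=0,i=6, bit0=0)
  bits 00011110 = 30

30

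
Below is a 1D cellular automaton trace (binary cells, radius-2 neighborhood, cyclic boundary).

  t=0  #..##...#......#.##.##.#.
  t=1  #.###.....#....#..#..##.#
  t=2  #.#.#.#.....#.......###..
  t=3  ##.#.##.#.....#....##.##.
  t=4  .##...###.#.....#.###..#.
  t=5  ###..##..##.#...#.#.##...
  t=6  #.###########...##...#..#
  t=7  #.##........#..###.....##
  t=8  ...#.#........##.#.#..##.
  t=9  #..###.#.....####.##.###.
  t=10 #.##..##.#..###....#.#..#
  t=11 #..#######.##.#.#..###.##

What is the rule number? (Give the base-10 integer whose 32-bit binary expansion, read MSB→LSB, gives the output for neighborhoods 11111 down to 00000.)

  ##### -> .   bit 31 = 0  t=6,i=4
  ####. -> .   bit 30 = 0  t=6,i=11
  ###.# -> .   bit 29 = 0  t=4,i=8
  ###.. -> #   bit 28 = 1  t=1,i=4
  ##.## -> .   bit 27 = 0  t=0,i=19
  ##.#. -> #   bit 26 = 1  t=0,i=22
  ##..# -> #   bit 25 = 1  t=2,i=23
  ##... -> .   bit 24 = 0  t=0,i=5
  #.### -> #   bit 23 = 1  t=1,i=2
  #.##. -> .   bit 22 = 0  t=0,i=17
  #.#.# -> .   bit 21 = 0  t=0,i=23
  #.#.. -> #   bit 20 = 1  t=0,i=0
  #..## -> #   bit 19 = 1  t=0,i=2
  #..#. -> .   bit 18 = 0  t=1,i=17
  #...# -> .   bit 17 = 0  t=0,i=6
  #.... -> #   bit 16 = 1  t=0,i=10
  .#### -> #   bit 15 = 1  t=6,i=3
  .###. -> .   bit 14 = 0  t=1,i=3
  .##.# -> #   bit 13 = 1  t=0,i=18
  .##.. -> #   bit 12 = 1  t=0,i=4
  .#.## -> .   bit 11 = 0  t=0,i=16
  .#.#. -> #   bit 10 = 1  t=0,i=24
  .#..# -> .   bit 9 = 0  t=0,i=1
  .#... -> .   bit 8 = 0  t=0,i=9
  ..### -> #   bit 7 = 1  t=2,i=20
  ..##. -> #   bit 6 = 1  t=0,i=3
  ..#.# -> #   bit 5 = 1  t=0,i=15
  ..#.. -> .   bit 4 = 0  t=0,i=8
  ...## -> #   bit 3 = 1  t=2,i=19
  ...#. -> .   bit 2 = 0  t=0,i=7
  ....# -> .   bit 1 = 0  t=0,i=13
  ..... -> .   bit 0 = 0  t=0,i=11
  bits 00010110100110011011010011101000 = 379172072

379172072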